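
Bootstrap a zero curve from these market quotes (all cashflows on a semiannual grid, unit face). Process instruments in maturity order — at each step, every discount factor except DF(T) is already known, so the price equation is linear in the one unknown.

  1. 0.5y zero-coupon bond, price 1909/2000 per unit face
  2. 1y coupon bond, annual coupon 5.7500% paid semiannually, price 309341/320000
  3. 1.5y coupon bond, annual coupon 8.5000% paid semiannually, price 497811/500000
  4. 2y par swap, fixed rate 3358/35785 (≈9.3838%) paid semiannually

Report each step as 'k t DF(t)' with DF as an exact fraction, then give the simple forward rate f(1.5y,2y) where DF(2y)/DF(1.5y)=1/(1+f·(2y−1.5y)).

step 1 [0.5y] zero: DF = P = 1909/2000 ≈ 0.954500
step 2 [1y] bond c/2=23/800: DF=(309341/320000 − 23/800·(0.954500))/(1+23/800) = 913/1000 ≈ 0.913000
step 3 [1.5y] bond c/2=17/400: DF=(497811/500000 − 17/400·(0.954500+0.913000))/(1+17/400) = 8789/10000 ≈ 0.878900
step 4 [2y] swap r/2=1679/35785: DF=(1 − 1679/35785·(0.954500+0.913000+0.878900))/(1+1679/35785) = 8321/10000 ≈ 0.832100

1 1/2 1909/2000
2 1 913/1000
3 3/2 8789/10000
4 2 8321/10000
f(1.5y,2y) = ((8789/10000)/(8321/10000) − 1)/(1/2) = 936/8321 ≈ 11.2486%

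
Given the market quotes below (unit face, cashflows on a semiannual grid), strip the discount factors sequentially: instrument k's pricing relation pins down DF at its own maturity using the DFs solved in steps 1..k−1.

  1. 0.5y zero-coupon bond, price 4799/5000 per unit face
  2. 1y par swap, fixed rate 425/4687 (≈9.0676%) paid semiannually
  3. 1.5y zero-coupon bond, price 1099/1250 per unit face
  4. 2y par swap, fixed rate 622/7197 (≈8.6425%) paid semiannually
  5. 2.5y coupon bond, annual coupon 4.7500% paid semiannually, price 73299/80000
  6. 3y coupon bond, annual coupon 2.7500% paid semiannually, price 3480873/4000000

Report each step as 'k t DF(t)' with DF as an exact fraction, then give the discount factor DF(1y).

step 1 [0.5y] zero: DF = P = 4799/5000 ≈ 0.959800
step 2 [1y] swap r/2=425/9374: DF=(1 − 425/9374·(0.959800))/(1+425/9374) = 183/200 ≈ 0.915000
step 3 [1.5y] zero: DF = P = 1099/1250 ≈ 0.879200
step 4 [2y] swap r/2=311/7197: DF=(1 − 311/7197·(0.959800+0.915000+0.879200))/(1+311/7197) = 1689/2000 ≈ 0.844500
step 5 [2.5y] bond c/2=19/800: DF=(73299/80000 − 19/800·(0.959800+0.915000+0.879200+0.844500))/(1+19/800) = 1623/2000 ≈ 0.811500
step 6 [3y] bond c/2=11/800: DF=(3480873/4000000 − 11/800·(0.959800+0.915000+0.879200+0.844500+0.811500))/(1+11/800) = 3993/5000 ≈ 0.798600

1 1/2 4799/5000
2 1 183/200
3 3/2 1099/1250
4 2 1689/2000
5 5/2 1623/2000
6 3 3993/5000
DF(1y) = 183/200 ≈ 0.915000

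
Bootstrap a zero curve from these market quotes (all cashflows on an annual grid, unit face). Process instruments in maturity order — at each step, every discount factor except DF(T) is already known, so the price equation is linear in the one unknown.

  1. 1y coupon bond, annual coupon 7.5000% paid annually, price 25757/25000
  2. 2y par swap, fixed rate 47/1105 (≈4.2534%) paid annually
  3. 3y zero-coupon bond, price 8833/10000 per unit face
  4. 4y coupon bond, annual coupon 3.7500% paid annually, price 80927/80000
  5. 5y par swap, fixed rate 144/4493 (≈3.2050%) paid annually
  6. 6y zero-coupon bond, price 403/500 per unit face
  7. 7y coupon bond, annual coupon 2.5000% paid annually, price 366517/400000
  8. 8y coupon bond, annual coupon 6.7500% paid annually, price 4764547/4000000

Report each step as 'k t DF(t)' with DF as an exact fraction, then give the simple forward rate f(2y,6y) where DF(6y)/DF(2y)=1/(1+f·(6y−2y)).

1 1 599/625
2 2 9201/10000
3 3 8833/10000
4 4 547/625
5 5 107/125
6 6 403/500
7 7 7647/10000
8 8 1831/2500
f(2y,6y) = ((9201/10000)/(403/500) − 1)/(4) = 1141/32240 ≈ 3.5391%

step 1 [1y] bond c/1=3/40: DF=(25757/25000 − 3/40·(0))/(1+3/40) = 599/625 ≈ 0.958400
step 2 [2y] swap r/1=47/1105: DF=(1 − 47/1105·(0.958400))/(1+47/1105) = 9201/10000 ≈ 0.920100
step 3 [3y] zero: DF = P = 8833/10000 ≈ 0.883300
step 4 [4y] bond c/1=3/80: DF=(80927/80000 − 3/80·(0.958400+0.920100+0.883300))/(1+3/80) = 547/625 ≈ 0.875200
step 5 [5y] swap r/1=144/4493: DF=(1 − 144/4493·(0.958400+0.920100+0.883300+0.875200))/(1+144/4493) = 107/125 ≈ 0.856000
step 6 [6y] zero: DF = P = 403/500 ≈ 0.806000
step 7 [7y] bond c/1=1/40: DF=(366517/400000 − 1/40·(0.958400+0.920100+0.883300+0.875200+0.856000+0.806000))/(1+1/40) = 7647/10000 ≈ 0.764700
step 8 [8y] bond c/1=27/400: DF=(4764547/4000000 − 27/400·(0.958400+0.920100+0.883300+0.875200+0.856000+0.806000+0.764700))/(1+27/400) = 1831/2500 ≈ 0.732400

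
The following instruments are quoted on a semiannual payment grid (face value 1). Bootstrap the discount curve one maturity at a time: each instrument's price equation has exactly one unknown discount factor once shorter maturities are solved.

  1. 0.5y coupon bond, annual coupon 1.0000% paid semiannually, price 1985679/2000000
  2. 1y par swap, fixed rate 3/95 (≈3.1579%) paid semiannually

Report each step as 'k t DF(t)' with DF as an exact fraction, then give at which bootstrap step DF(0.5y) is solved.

1 1/2 9879/10000
2 1 9691/10000
DF(0.5y) is solved at step 1

step 1 [0.5y] bond c/2=1/200: DF=(1985679/2000000 − 1/200·(0))/(1+1/200) = 9879/10000 ≈ 0.987900
step 2 [1y] swap r/2=3/190: DF=(1 − 3/190·(0.987900))/(1+3/190) = 9691/10000 ≈ 0.969100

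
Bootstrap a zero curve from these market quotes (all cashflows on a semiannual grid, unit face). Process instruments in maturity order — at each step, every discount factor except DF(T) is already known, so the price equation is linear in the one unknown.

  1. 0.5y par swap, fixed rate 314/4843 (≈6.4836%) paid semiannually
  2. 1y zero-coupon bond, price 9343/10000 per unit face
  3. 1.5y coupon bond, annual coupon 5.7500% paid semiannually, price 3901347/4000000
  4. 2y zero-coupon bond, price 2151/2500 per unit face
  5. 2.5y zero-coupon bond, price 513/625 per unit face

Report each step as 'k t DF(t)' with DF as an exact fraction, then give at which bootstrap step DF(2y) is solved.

1 1/2 4843/5000
2 1 9343/10000
3 3/2 8949/10000
4 2 2151/2500
5 5/2 513/625
DF(2y) is solved at step 4

step 1 [0.5y] swap r/2=157/4843: DF=(1 − 157/4843·(0))/(1+157/4843) = 4843/5000 ≈ 0.968600
step 2 [1y] zero: DF = P = 9343/10000 ≈ 0.934300
step 3 [1.5y] bond c/2=23/800: DF=(3901347/4000000 − 23/800·(0.968600+0.934300))/(1+23/800) = 8949/10000 ≈ 0.894900
step 4 [2y] zero: DF = P = 2151/2500 ≈ 0.860400
step 5 [2.5y] zero: DF = P = 513/625 ≈ 0.820800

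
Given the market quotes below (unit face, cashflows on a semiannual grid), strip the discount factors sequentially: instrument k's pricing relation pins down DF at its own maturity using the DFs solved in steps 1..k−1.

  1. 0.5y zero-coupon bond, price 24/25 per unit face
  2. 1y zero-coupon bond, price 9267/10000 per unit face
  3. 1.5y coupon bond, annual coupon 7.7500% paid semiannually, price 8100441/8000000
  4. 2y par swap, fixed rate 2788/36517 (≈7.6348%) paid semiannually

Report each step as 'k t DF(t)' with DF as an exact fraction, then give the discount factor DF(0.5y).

1 1/2 24/25
2 1 9267/10000
3 3/2 2261/2500
4 2 4303/5000
DF(0.5y) = 24/25 ≈ 0.960000

step 1 [0.5y] zero: DF = P = 24/25 ≈ 0.960000
step 2 [1y] zero: DF = P = 9267/10000 ≈ 0.926700
step 3 [1.5y] bond c/2=31/800: DF=(8100441/8000000 − 31/800·(0.960000+0.926700))/(1+31/800) = 2261/2500 ≈ 0.904400
step 4 [2y] swap r/2=1394/36517: DF=(1 − 1394/36517·(0.960000+0.926700+0.904400))/(1+1394/36517) = 4303/5000 ≈ 0.860600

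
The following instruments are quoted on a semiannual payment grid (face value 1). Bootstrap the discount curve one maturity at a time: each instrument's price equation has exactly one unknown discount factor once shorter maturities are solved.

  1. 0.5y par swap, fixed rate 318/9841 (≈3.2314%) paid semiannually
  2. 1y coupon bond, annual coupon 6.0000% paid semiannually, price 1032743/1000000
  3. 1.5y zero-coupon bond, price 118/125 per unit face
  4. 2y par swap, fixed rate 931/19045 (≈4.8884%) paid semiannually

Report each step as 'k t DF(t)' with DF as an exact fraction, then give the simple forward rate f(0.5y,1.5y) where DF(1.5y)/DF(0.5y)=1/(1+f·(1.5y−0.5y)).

1 1/2 9841/10000
2 1 487/500
3 3/2 118/125
4 2 9069/10000
f(0.5y,1.5y) = ((9841/10000)/(118/125) − 1)/(1) = 401/9440 ≈ 4.2479%

step 1 [0.5y] swap r/2=159/9841: DF=(1 − 159/9841·(0))/(1+159/9841) = 9841/10000 ≈ 0.984100
step 2 [1y] bond c/2=3/100: DF=(1032743/1000000 − 3/100·(0.984100))/(1+3/100) = 487/500 ≈ 0.974000
step 3 [1.5y] zero: DF = P = 118/125 ≈ 0.944000
step 4 [2y] swap r/2=931/38090: DF=(1 − 931/38090·(0.984100+0.974000+0.944000))/(1+931/38090) = 9069/10000 ≈ 0.906900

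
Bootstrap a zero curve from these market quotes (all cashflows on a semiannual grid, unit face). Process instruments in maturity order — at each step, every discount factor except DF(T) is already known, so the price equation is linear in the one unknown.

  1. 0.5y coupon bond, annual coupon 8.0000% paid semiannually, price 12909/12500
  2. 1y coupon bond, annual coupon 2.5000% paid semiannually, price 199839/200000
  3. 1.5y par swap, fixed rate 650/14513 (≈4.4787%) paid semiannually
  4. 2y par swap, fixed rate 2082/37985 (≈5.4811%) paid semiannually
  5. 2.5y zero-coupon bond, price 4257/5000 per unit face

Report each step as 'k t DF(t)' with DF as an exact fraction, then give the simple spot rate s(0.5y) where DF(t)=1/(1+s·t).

1 1/2 993/1000
2 1 4873/5000
3 3/2 187/200
4 2 8959/10000
5 5/2 4257/5000
s(0.5y) = (1/(993/1000) − 1)/(1/2) = 14/993 ≈ 1.4099%

step 1 [0.5y] bond c/2=1/25: DF=(12909/12500 − 1/25·(0))/(1+1/25) = 993/1000 ≈ 0.993000
step 2 [1y] bond c/2=1/80: DF=(199839/200000 − 1/80·(0.993000))/(1+1/80) = 4873/5000 ≈ 0.974600
step 3 [1.5y] swap r/2=325/14513: DF=(1 − 325/14513·(0.993000+0.974600))/(1+325/14513) = 187/200 ≈ 0.935000
step 4 [2y] swap r/2=1041/37985: DF=(1 − 1041/37985·(0.993000+0.974600+0.935000))/(1+1041/37985) = 8959/10000 ≈ 0.895900
step 5 [2.5y] zero: DF = P = 4257/5000 ≈ 0.851400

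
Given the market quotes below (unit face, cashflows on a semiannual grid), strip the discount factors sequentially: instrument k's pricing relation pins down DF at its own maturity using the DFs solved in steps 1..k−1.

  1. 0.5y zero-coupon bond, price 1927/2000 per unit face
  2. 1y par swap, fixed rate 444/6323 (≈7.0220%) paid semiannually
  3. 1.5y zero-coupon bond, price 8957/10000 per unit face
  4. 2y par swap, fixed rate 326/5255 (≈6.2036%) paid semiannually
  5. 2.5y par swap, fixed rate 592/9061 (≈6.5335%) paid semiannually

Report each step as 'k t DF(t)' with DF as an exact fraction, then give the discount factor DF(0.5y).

1 1/2 1927/2000
2 1 4667/5000
3 3/2 8957/10000
4 2 8859/10000
5 5/2 213/250
DF(0.5y) = 1927/2000 ≈ 0.963500

step 1 [0.5y] zero: DF = P = 1927/2000 ≈ 0.963500
step 2 [1y] swap r/2=222/6323: DF=(1 − 222/6323·(0.963500))/(1+222/6323) = 4667/5000 ≈ 0.933400
step 3 [1.5y] zero: DF = P = 8957/10000 ≈ 0.895700
step 4 [2y] swap r/2=163/5255: DF=(1 − 163/5255·(0.963500+0.933400+0.895700))/(1+163/5255) = 8859/10000 ≈ 0.885900
step 5 [2.5y] swap r/2=296/9061: DF=(1 − 296/9061·(0.963500+0.933400+0.895700+0.885900))/(1+296/9061) = 213/250 ≈ 0.852000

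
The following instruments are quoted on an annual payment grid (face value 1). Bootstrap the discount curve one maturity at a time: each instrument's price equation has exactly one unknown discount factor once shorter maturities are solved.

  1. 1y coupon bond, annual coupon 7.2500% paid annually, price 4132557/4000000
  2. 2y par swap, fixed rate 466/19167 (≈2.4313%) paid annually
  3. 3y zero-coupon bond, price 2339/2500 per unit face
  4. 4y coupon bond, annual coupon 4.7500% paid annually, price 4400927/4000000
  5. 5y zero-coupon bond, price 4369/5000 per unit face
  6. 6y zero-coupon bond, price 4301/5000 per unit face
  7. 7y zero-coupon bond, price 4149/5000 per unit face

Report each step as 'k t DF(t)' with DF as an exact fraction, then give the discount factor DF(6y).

step 1 [1y] bond c/1=29/400: DF=(4132557/4000000 − 29/400·(0))/(1+29/400) = 9633/10000 ≈ 0.963300
step 2 [2y] swap r/1=466/19167: DF=(1 − 466/19167·(0.963300))/(1+466/19167) = 4767/5000 ≈ 0.953400
step 3 [3y] zero: DF = P = 2339/2500 ≈ 0.935600
step 4 [4y] bond c/1=19/400: DF=(4400927/4000000 − 19/400·(0.963300+0.953400+0.935600))/(1+19/400) = 921/1000 ≈ 0.921000
step 5 [5y] zero: DF = P = 4369/5000 ≈ 0.873800
step 6 [6y] zero: DF = P = 4301/5000 ≈ 0.860200
step 7 [7y] zero: DF = P = 4149/5000 ≈ 0.829800

1 1 9633/10000
2 2 4767/5000
3 3 2339/2500
4 4 921/1000
5 5 4369/5000
6 6 4301/5000
7 7 4149/5000
DF(6y) = 4301/5000 ≈ 0.860200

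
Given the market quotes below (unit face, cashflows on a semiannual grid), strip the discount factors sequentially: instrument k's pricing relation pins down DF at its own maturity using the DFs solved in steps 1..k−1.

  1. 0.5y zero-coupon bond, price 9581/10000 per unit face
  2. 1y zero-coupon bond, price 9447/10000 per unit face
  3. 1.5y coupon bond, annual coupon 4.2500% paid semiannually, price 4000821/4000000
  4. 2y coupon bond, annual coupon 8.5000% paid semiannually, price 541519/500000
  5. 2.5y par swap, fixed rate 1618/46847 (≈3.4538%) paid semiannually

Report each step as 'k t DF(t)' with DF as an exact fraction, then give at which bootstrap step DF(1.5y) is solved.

1 1/2 9581/10000
2 1 9447/10000
3 3/2 4699/5000
4 2 923/1000
5 5/2 9191/10000
DF(1.5y) is solved at step 3

step 1 [0.5y] zero: DF = P = 9581/10000 ≈ 0.958100
step 2 [1y] zero: DF = P = 9447/10000 ≈ 0.944700
step 3 [1.5y] bond c/2=17/800: DF=(4000821/4000000 − 17/800·(0.958100+0.944700))/(1+17/800) = 4699/5000 ≈ 0.939800
step 4 [2y] bond c/2=17/400: DF=(541519/500000 − 17/400·(0.958100+0.944700+0.939800))/(1+17/400) = 923/1000 ≈ 0.923000
step 5 [2.5y] swap r/2=809/46847: DF=(1 − 809/46847·(0.958100+0.944700+0.939800+0.923000))/(1+809/46847) = 9191/10000 ≈ 0.919100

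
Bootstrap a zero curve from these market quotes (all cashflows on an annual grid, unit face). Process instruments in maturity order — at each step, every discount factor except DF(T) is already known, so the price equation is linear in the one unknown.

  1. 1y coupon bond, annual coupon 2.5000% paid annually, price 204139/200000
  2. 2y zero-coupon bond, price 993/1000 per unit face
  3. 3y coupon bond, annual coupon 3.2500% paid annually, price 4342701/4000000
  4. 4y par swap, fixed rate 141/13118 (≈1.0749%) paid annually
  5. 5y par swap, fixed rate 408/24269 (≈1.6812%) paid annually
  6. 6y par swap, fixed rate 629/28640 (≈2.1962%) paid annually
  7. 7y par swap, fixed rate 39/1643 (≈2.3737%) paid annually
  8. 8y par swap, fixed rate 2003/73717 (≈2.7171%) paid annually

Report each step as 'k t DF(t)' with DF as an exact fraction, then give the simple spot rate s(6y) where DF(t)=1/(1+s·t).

step 1 [1y] bond c/1=1/40: DF=(204139/200000 − 1/40·(0))/(1+1/40) = 4979/5000 ≈ 0.995800
step 2 [2y] zero: DF = P = 993/1000 ≈ 0.993000
step 3 [3y] bond c/1=13/400: DF=(4342701/4000000 − 13/400·(0.995800+0.993000))/(1+13/400) = 9889/10000 ≈ 0.988900
step 4 [4y] swap r/1=141/13118: DF=(1 − 141/13118·(0.995800+0.993000+0.988900))/(1+141/13118) = 9577/10000 ≈ 0.957700
step 5 [5y] swap r/1=408/24269: DF=(1 − 408/24269·(0.995800+0.993000+0.988900+0.957700))/(1+408/24269) = 574/625 ≈ 0.918400
step 6 [6y] swap r/1=629/28640: DF=(1 − 629/28640·(0.995800+0.993000+0.988900+0.957700+0.918400))/(1+629/28640) = 4371/5000 ≈ 0.874200
step 7 [7y] swap r/1=39/1643: DF=(1 − 39/1643·(0.995800+0.993000+0.988900+0.957700+0.918400+0.874200))/(1+39/1643) = 211/250 ≈ 0.844000
step 8 [8y] swap r/1=2003/73717: DF=(1 − 2003/73717·(0.995800+0.993000+0.988900+0.957700+0.918400+0.874200+0.844000))/(1+2003/73717) = 7997/10000 ≈ 0.799700

1 1 4979/5000
2 2 993/1000
3 3 9889/10000
4 4 9577/10000
5 5 574/625
6 6 4371/5000
7 7 211/250
8 8 7997/10000
s(6y) = (1/(4371/5000) − 1)/(6) = 629/26226 ≈ 2.3984%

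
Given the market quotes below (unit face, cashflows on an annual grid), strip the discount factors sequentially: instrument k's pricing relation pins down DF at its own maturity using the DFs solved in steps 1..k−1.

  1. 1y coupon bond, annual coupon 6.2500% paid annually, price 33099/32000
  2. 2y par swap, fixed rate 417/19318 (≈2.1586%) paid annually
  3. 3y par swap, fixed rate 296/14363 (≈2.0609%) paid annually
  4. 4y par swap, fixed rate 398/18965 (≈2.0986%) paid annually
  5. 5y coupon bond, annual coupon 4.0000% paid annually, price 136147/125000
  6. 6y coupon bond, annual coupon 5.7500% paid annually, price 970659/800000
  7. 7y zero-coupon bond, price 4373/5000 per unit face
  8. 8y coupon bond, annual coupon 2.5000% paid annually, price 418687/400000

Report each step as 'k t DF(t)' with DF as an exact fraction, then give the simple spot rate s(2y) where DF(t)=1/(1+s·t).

1 1 1947/2000
2 2 9583/10000
3 3 588/625
4 4 2301/2500
5 5 4507/5000
6 6 8921/10000
7 7 4373/5000
8 8 2159/2500
s(2y) = (1/(9583/10000) − 1)/(2) = 417/19166 ≈ 2.1757%

step 1 [1y] bond c/1=1/16: DF=(33099/32000 − 1/16·(0))/(1+1/16) = 1947/2000 ≈ 0.973500
step 2 [2y] swap r/1=417/19318: DF=(1 − 417/19318·(0.973500))/(1+417/19318) = 9583/10000 ≈ 0.958300
step 3 [3y] swap r/1=296/14363: DF=(1 − 296/14363·(0.973500+0.958300))/(1+296/14363) = 588/625 ≈ 0.940800
step 4 [4y] swap r/1=398/18965: DF=(1 − 398/18965·(0.973500+0.958300+0.940800))/(1+398/18965) = 2301/2500 ≈ 0.920400
step 5 [5y] bond c/1=1/25: DF=(136147/125000 − 1/25·(0.973500+0.958300+0.940800+0.920400))/(1+1/25) = 4507/5000 ≈ 0.901400
step 6 [6y] bond c/1=23/400: DF=(970659/800000 − 23/400·(0.973500+0.958300+0.940800+0.920400+0.901400))/(1+23/400) = 8921/10000 ≈ 0.892100
step 7 [7y] zero: DF = P = 4373/5000 ≈ 0.874600
step 8 [8y] bond c/1=1/40: DF=(418687/400000 − 1/40·(0.973500+0.958300+0.940800+0.920400+0.901400+0.892100+0.874600))/(1+1/40) = 2159/2500 ≈ 0.863600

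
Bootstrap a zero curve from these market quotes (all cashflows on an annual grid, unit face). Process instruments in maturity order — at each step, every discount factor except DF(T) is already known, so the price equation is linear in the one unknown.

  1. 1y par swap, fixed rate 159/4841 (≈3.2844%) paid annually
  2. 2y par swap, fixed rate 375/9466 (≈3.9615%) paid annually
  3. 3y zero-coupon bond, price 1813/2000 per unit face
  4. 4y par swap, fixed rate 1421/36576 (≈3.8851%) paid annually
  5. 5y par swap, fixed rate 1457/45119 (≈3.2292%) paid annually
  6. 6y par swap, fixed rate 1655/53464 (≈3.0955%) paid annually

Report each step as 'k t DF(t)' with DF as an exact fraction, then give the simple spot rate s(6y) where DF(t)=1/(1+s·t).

1 1 4841/5000
2 2 37/40
3 3 1813/2000
4 4 8579/10000
5 5 8543/10000
6 6 1669/2000
s(6y) = (1/(1669/2000) − 1)/(6) = 331/10014 ≈ 3.3054%

step 1 [1y] swap r/1=159/4841: DF=(1 − 159/4841·(0))/(1+159/4841) = 4841/5000 ≈ 0.968200
step 2 [2y] swap r/1=375/9466: DF=(1 − 375/9466·(0.968200))/(1+375/9466) = 37/40 ≈ 0.925000
step 3 [3y] zero: DF = P = 1813/2000 ≈ 0.906500
step 4 [4y] swap r/1=1421/36576: DF=(1 − 1421/36576·(0.968200+0.925000+0.906500))/(1+1421/36576) = 8579/10000 ≈ 0.857900
step 5 [5y] swap r/1=1457/45119: DF=(1 − 1457/45119·(0.968200+0.925000+0.906500+0.857900))/(1+1457/45119) = 8543/10000 ≈ 0.854300
step 6 [6y] swap r/1=1655/53464: DF=(1 − 1655/53464·(0.968200+0.925000+0.906500+0.857900+0.854300))/(1+1655/53464) = 1669/2000 ≈ 0.834500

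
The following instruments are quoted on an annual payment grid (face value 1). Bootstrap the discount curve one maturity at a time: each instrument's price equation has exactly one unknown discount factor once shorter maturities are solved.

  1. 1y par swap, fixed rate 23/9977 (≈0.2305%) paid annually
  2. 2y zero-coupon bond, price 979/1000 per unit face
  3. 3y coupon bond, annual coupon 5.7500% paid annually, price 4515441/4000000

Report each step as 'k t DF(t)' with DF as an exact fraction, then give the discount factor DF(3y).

step 1 [1y] swap r/1=23/9977: DF=(1 − 23/9977·(0))/(1+23/9977) = 9977/10000 ≈ 0.997700
step 2 [2y] zero: DF = P = 979/1000 ≈ 0.979000
step 3 [3y] bond c/1=23/400: DF=(4515441/4000000 − 23/400·(0.997700+0.979000))/(1+23/400) = 24/25 ≈ 0.960000

1 1 9977/10000
2 2 979/1000
3 3 24/25
DF(3y) = 24/25 ≈ 0.960000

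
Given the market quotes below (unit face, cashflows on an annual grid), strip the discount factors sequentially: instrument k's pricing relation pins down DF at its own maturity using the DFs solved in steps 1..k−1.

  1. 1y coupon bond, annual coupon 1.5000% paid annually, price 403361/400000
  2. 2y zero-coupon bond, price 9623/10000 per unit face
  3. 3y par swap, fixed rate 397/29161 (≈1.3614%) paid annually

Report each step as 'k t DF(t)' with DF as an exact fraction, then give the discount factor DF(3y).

1 1 1987/2000
2 2 9623/10000
3 3 9603/10000
DF(3y) = 9603/10000 ≈ 0.960300

step 1 [1y] bond c/1=3/200: DF=(403361/400000 − 3/200·(0))/(1+3/200) = 1987/2000 ≈ 0.993500
step 2 [2y] zero: DF = P = 9623/10000 ≈ 0.962300
step 3 [3y] swap r/1=397/29161: DF=(1 − 397/29161·(0.993500+0.962300))/(1+397/29161) = 9603/10000 ≈ 0.960300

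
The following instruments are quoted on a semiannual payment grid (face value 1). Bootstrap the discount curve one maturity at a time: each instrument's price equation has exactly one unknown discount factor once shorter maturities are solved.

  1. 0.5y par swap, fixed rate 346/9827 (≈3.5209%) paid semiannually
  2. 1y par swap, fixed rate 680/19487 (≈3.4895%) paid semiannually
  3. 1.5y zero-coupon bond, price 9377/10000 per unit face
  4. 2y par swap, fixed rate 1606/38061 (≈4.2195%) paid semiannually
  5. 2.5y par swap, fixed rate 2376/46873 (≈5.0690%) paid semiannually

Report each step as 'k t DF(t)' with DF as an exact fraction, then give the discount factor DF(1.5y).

1 1/2 9827/10000
2 1 483/500
3 3/2 9377/10000
4 2 9197/10000
5 5/2 2203/2500
DF(1.5y) = 9377/10000 ≈ 0.937700

step 1 [0.5y] swap r/2=173/9827: DF=(1 − 173/9827·(0))/(1+173/9827) = 9827/10000 ≈ 0.982700
step 2 [1y] swap r/2=340/19487: DF=(1 − 340/19487·(0.982700))/(1+340/19487) = 483/500 ≈ 0.966000
step 3 [1.5y] zero: DF = P = 9377/10000 ≈ 0.937700
step 4 [2y] swap r/2=803/38061: DF=(1 − 803/38061·(0.982700+0.966000+0.937700))/(1+803/38061) = 9197/10000 ≈ 0.919700
step 5 [2.5y] swap r/2=1188/46873: DF=(1 − 1188/46873·(0.982700+0.966000+0.937700+0.919700))/(1+1188/46873) = 2203/2500 ≈ 0.881200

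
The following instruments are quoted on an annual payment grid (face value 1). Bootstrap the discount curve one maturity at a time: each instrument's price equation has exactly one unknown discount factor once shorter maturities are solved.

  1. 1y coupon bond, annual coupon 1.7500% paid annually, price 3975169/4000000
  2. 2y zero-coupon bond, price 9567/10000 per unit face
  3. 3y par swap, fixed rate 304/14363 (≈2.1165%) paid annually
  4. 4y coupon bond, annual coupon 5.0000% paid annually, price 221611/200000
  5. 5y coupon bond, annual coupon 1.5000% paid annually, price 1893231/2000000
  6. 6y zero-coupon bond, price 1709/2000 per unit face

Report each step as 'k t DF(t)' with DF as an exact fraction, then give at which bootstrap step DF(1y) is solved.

1 1 9767/10000
2 2 9567/10000
3 3 587/625
4 4 1837/2000
5 5 4383/5000
6 6 1709/2000
DF(1y) is solved at step 1

step 1 [1y] bond c/1=7/400: DF=(3975169/4000000 − 7/400·(0))/(1+7/400) = 9767/10000 ≈ 0.976700
step 2 [2y] zero: DF = P = 9567/10000 ≈ 0.956700
step 3 [3y] swap r/1=304/14363: DF=(1 − 304/14363·(0.976700+0.956700))/(1+304/14363) = 587/625 ≈ 0.939200
step 4 [4y] bond c/1=1/20: DF=(221611/200000 − 1/20·(0.976700+0.956700+0.939200))/(1+1/20) = 1837/2000 ≈ 0.918500
step 5 [5y] bond c/1=3/200: DF=(1893231/2000000 − 3/200·(0.976700+0.956700+0.939200+0.918500))/(1+3/200) = 4383/5000 ≈ 0.876600
step 6 [6y] zero: DF = P = 1709/2000 ≈ 0.854500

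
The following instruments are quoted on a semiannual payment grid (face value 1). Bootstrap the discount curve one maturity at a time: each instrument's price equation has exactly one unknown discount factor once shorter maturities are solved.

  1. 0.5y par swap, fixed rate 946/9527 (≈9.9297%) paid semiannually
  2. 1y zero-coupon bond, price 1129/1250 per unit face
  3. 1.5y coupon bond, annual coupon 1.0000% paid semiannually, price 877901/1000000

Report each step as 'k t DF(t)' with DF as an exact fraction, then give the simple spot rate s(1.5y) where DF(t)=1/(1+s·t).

step 1 [0.5y] swap r/2=473/9527: DF=(1 − 473/9527·(0))/(1+473/9527) = 9527/10000 ≈ 0.952700
step 2 [1y] zero: DF = P = 1129/1250 ≈ 0.903200
step 3 [1.5y] bond c/2=1/200: DF=(877901/1000000 − 1/200·(0.952700+0.903200))/(1+1/200) = 8643/10000 ≈ 0.864300

1 1/2 9527/10000
2 1 1129/1250
3 3/2 8643/10000
s(1.5y) = (1/(8643/10000) − 1)/(3/2) = 2714/25929 ≈ 10.4670%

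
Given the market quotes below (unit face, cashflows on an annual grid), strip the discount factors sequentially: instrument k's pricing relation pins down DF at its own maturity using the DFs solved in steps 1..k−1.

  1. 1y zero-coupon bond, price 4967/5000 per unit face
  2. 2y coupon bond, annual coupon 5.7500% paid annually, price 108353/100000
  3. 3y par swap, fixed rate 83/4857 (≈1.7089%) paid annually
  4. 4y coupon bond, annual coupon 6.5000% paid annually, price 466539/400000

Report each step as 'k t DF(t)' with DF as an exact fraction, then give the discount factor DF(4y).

step 1 [1y] zero: DF = P = 4967/5000 ≈ 0.993400
step 2 [2y] bond c/1=23/400: DF=(108353/100000 − 23/400·(0.993400))/(1+23/400) = 4853/5000 ≈ 0.970600
step 3 [3y] swap r/1=83/4857: DF=(1 − 83/4857·(0.993400+0.970600))/(1+83/4857) = 4751/5000 ≈ 0.950200
step 4 [4y] bond c/1=13/200: DF=(466539/400000 − 13/200·(0.993400+0.970600+0.950200))/(1+13/200) = 9173/10000 ≈ 0.917300

1 1 4967/5000
2 2 4853/5000
3 3 4751/5000
4 4 9173/10000
DF(4y) = 9173/10000 ≈ 0.917300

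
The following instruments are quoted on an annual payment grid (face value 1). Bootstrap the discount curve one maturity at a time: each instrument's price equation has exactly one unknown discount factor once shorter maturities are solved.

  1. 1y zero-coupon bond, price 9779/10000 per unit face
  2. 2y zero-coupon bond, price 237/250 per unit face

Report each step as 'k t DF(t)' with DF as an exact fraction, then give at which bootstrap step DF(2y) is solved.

1 1 9779/10000
2 2 237/250
DF(2y) is solved at step 2

step 1 [1y] zero: DF = P = 9779/10000 ≈ 0.977900
step 2 [2y] zero: DF = P = 237/250 ≈ 0.948000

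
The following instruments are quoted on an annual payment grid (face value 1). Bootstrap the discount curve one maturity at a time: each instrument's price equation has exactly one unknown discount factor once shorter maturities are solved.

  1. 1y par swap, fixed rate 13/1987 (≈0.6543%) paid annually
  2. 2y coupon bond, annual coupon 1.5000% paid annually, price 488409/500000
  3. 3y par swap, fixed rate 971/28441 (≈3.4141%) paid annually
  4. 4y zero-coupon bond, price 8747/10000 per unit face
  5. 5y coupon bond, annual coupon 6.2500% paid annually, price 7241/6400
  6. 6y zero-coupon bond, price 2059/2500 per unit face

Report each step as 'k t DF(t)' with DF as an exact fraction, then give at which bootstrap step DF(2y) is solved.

step 1 [1y] swap r/1=13/1987: DF=(1 − 13/1987·(0))/(1+13/1987) = 1987/2000 ≈ 0.993500
step 2 [2y] bond c/1=3/200: DF=(488409/500000 − 3/200·(0.993500))/(1+3/200) = 9477/10000 ≈ 0.947700
step 3 [3y] swap r/1=971/28441: DF=(1 − 971/28441·(0.993500+0.947700))/(1+971/28441) = 9029/10000 ≈ 0.902900
step 4 [4y] zero: DF = P = 8747/10000 ≈ 0.874700
step 5 [5y] bond c/1=1/16: DF=(7241/6400 − 1/16·(0.993500+0.947700+0.902900+0.874700))/(1+1/16) = 8461/10000 ≈ 0.846100
step 6 [6y] zero: DF = P = 2059/2500 ≈ 0.823600

1 1 1987/2000
2 2 9477/10000
3 3 9029/10000
4 4 8747/10000
5 5 8461/10000
6 6 2059/2500
DF(2y) is solved at step 2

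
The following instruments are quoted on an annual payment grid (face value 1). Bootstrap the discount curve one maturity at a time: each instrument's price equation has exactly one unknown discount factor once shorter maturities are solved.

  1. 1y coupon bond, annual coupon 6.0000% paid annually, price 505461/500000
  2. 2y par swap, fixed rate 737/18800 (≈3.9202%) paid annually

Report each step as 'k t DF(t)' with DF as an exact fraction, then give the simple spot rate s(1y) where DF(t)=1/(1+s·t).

step 1 [1y] bond c/1=3/50: DF=(505461/500000 − 3/50·(0))/(1+3/50) = 9537/10000 ≈ 0.953700
step 2 [2y] swap r/1=737/18800: DF=(1 − 737/18800·(0.953700))/(1+737/18800) = 9263/10000 ≈ 0.926300

1 1 9537/10000
2 2 9263/10000
s(1y) = (1/(9537/10000) − 1)/(1) = 463/9537 ≈ 4.8548%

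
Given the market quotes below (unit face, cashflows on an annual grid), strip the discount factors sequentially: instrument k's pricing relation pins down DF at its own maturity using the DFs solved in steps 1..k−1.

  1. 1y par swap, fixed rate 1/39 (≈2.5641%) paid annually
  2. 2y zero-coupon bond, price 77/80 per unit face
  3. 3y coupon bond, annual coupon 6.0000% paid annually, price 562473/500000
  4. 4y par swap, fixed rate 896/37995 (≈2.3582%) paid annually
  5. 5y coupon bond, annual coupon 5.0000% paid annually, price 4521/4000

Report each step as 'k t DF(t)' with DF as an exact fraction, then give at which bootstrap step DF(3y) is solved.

1 1 39/40
2 2 77/80
3 3 2379/2500
4 4 569/625
5 5 1791/2000
DF(3y) is solved at step 3

step 1 [1y] swap r/1=1/39: DF=(1 − 1/39·(0))/(1+1/39) = 39/40 ≈ 0.975000
step 2 [2y] zero: DF = P = 77/80 ≈ 0.962500
step 3 [3y] bond c/1=3/50: DF=(562473/500000 − 3/50·(0.975000+0.962500))/(1+3/50) = 2379/2500 ≈ 0.951600
step 4 [4y] swap r/1=896/37995: DF=(1 − 896/37995·(0.975000+0.962500+0.951600))/(1+896/37995) = 569/625 ≈ 0.910400
step 5 [5y] bond c/1=1/20: DF=(4521/4000 − 1/20·(0.975000+0.962500+0.951600+0.910400))/(1+1/20) = 1791/2000 ≈ 0.895500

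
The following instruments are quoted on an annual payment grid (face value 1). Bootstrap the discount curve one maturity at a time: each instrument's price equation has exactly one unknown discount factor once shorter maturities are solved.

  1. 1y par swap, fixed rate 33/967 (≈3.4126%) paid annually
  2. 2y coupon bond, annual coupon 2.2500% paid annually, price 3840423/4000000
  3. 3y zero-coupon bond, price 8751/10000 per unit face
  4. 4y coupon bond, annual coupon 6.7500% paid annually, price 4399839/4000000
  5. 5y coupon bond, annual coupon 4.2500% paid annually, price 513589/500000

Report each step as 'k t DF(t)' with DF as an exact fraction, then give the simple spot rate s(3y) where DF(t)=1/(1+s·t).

1 1 967/1000
2 2 9177/10000
3 3 8751/10000
4 4 8559/10000
5 5 8379/10000
s(3y) = (1/(8751/10000) − 1)/(3) = 1249/26253 ≈ 4.7576%

step 1 [1y] swap r/1=33/967: DF=(1 − 33/967·(0))/(1+33/967) = 967/1000 ≈ 0.967000
step 2 [2y] bond c/1=9/400: DF=(3840423/4000000 − 9/400·(0.967000))/(1+9/400) = 9177/10000 ≈ 0.917700
step 3 [3y] zero: DF = P = 8751/10000 ≈ 0.875100
step 4 [4y] bond c/1=27/400: DF=(4399839/4000000 − 27/400·(0.967000+0.917700+0.875100))/(1+27/400) = 8559/10000 ≈ 0.855900
step 5 [5y] bond c/1=17/400: DF=(513589/500000 − 17/400·(0.967000+0.917700+0.875100+0.855900))/(1+17/400) = 8379/10000 ≈ 0.837900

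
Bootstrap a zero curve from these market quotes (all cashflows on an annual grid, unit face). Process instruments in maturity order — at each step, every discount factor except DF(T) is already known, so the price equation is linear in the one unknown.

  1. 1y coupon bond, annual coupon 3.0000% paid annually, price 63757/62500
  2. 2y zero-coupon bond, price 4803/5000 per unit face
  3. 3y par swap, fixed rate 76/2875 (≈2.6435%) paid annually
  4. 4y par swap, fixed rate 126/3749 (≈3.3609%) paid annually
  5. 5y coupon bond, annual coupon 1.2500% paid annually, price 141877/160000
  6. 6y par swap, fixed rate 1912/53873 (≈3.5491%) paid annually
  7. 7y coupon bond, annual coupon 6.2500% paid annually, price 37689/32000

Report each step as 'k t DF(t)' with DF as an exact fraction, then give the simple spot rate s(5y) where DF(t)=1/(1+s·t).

1 1 619/625
2 2 4803/5000
3 3 231/250
4 4 437/500
5 5 1659/2000
6 6 1011/1250
7 7 1979/2500
s(5y) = (1/(1659/2000) − 1)/(5) = 341/8295 ≈ 4.1109%

step 1 [1y] bond c/1=3/100: DF=(63757/62500 − 3/100·(0))/(1+3/100) = 619/625 ≈ 0.990400
step 2 [2y] zero: DF = P = 4803/5000 ≈ 0.960600
step 3 [3y] swap r/1=76/2875: DF=(1 − 76/2875·(0.990400+0.960600))/(1+76/2875) = 231/250 ≈ 0.924000
step 4 [4y] swap r/1=126/3749: DF=(1 − 126/3749·(0.990400+0.960600+0.924000))/(1+126/3749) = 437/500 ≈ 0.874000
step 5 [5y] bond c/1=1/80: DF=(141877/160000 − 1/80·(0.990400+0.960600+0.924000+0.874000))/(1+1/80) = 1659/2000 ≈ 0.829500
step 6 [6y] swap r/1=1912/53873: DF=(1 − 1912/53873·(0.990400+0.960600+0.924000+0.874000+0.829500))/(1+1912/53873) = 1011/1250 ≈ 0.808800
step 7 [7y] bond c/1=1/16: DF=(37689/32000 − 1/16·(0.990400+0.960600+0.924000+0.874000+0.829500+0.808800))/(1+1/16) = 1979/2500 ≈ 0.791600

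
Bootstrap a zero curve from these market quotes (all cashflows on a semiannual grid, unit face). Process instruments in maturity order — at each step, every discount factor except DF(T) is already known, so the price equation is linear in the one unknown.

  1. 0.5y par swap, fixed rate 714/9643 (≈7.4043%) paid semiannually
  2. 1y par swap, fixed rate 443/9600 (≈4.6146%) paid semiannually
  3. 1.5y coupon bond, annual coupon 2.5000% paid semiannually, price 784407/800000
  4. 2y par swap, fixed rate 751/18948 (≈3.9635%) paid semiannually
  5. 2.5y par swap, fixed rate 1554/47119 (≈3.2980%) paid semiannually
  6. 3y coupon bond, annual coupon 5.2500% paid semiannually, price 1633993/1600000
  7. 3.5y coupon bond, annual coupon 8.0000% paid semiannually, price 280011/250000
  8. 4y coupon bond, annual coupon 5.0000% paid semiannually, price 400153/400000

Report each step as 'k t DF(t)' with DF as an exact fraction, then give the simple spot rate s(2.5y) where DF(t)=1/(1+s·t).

1 1/2 9643/10000
2 1 9557/10000
3 3/2 9447/10000
4 2 9249/10000
5 5/2 9223/10000
6 3 4373/5000
7 7/2 8621/10000
8 4 8187/10000
s(2.5y) = (1/(9223/10000) − 1)/(5/2) = 1554/46115 ≈ 3.3698%

step 1 [0.5y] swap r/2=357/9643: DF=(1 − 357/9643·(0))/(1+357/9643) = 9643/10000 ≈ 0.964300
step 2 [1y] swap r/2=443/19200: DF=(1 − 443/19200·(0.964300))/(1+443/19200) = 9557/10000 ≈ 0.955700
step 3 [1.5y] bond c/2=1/80: DF=(784407/800000 − 1/80·(0.964300+0.955700))/(1+1/80) = 9447/10000 ≈ 0.944700
step 4 [2y] swap r/2=751/37896: DF=(1 − 751/37896·(0.964300+0.955700+0.944700))/(1+751/37896) = 9249/10000 ≈ 0.924900
step 5 [2.5y] swap r/2=777/47119: DF=(1 − 777/47119·(0.964300+0.955700+0.944700+0.924900))/(1+777/47119) = 9223/10000 ≈ 0.922300
step 6 [3y] bond c/2=21/800: DF=(1633993/1600000 − 21/800·(0.964300+0.955700+0.944700+0.924900+0.922300))/(1+21/800) = 4373/5000 ≈ 0.874600
step 7 [3.5y] bond c/2=1/25: DF=(280011/250000 − 1/25·(0.964300+0.955700+0.944700+0.924900+0.922300+0.874600))/(1+1/25) = 8621/10000 ≈ 0.862100
step 8 [4y] bond c/2=1/40: DF=(400153/400000 − 1/40·(0.964300+0.955700+0.944700+0.924900+0.922300+0.874600+0.862100))/(1+1/40) = 8187/10000 ≈ 0.818700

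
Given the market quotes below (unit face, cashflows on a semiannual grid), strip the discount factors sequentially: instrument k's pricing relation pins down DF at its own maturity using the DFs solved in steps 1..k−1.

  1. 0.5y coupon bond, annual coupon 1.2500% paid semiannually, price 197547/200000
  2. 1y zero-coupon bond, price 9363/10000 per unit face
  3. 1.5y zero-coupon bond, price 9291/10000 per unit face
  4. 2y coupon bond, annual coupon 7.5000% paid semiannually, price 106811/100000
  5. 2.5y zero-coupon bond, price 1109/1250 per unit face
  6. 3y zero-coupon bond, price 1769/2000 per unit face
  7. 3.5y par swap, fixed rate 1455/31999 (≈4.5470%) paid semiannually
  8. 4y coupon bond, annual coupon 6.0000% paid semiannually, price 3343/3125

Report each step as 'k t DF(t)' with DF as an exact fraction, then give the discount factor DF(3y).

1 1/2 1227/1250
2 1 9363/10000
3 3/2 9291/10000
4 2 4633/5000
5 5/2 1109/1250
6 3 1769/2000
7 7/2 1709/2000
8 4 4261/5000
DF(3y) = 1769/2000 ≈ 0.884500

step 1 [0.5y] bond c/2=1/160: DF=(197547/200000 − 1/160·(0))/(1+1/160) = 1227/1250 ≈ 0.981600
step 2 [1y] zero: DF = P = 9363/10000 ≈ 0.936300
step 3 [1.5y] zero: DF = P = 9291/10000 ≈ 0.929100
step 4 [2y] bond c/2=3/80: DF=(106811/100000 − 3/80·(0.981600+0.936300+0.929100))/(1+3/80) = 4633/5000 ≈ 0.926600
step 5 [2.5y] zero: DF = P = 1109/1250 ≈ 0.887200
step 6 [3y] zero: DF = P = 1769/2000 ≈ 0.884500
step 7 [3.5y] swap r/2=1455/63998: DF=(1 − 1455/63998·(0.981600+0.936300+0.929100+0.926600+0.887200+0.884500))/(1+1455/63998) = 1709/2000 ≈ 0.854500
step 8 [4y] bond c/2=3/100: DF=(3343/3125 − 3/100·(0.981600+0.936300+0.929100+0.926600+0.887200+0.884500+0.854500))/(1+3/100) = 4261/5000 ≈ 0.852200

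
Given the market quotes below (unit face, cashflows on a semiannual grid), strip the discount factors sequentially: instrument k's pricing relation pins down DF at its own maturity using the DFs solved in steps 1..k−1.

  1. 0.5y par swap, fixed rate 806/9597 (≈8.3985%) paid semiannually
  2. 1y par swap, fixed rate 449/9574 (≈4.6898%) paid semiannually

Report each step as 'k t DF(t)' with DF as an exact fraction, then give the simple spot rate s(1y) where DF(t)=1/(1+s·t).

1 1/2 9597/10000
2 1 9551/10000
s(1y) = (1/(9551/10000) − 1)/(1) = 449/9551 ≈ 4.7011%

step 1 [0.5y] swap r/2=403/9597: DF=(1 − 403/9597·(0))/(1+403/9597) = 9597/10000 ≈ 0.959700
step 2 [1y] swap r/2=449/19148: DF=(1 − 449/19148·(0.959700))/(1+449/19148) = 9551/10000 ≈ 0.955100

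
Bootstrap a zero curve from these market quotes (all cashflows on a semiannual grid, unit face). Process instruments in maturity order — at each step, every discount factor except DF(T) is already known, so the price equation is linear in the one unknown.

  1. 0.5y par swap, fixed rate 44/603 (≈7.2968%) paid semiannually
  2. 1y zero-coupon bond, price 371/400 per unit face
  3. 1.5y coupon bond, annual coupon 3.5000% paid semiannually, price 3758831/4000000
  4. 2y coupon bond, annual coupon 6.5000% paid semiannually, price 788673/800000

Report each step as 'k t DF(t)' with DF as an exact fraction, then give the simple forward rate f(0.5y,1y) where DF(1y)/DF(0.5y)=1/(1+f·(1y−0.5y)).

1 1/2 603/625
2 1 371/400
3 3/2 891/1000
4 2 542/625
f(0.5y,1y) = ((603/625)/(371/400) − 1)/(1/2) = 746/9275 ≈ 8.0431%

step 1 [0.5y] swap r/2=22/603: DF=(1 − 22/603·(0))/(1+22/603) = 603/625 ≈ 0.964800
step 2 [1y] zero: DF = P = 371/400 ≈ 0.927500
step 3 [1.5y] bond c/2=7/400: DF=(3758831/4000000 − 7/400·(0.964800+0.927500))/(1+7/400) = 891/1000 ≈ 0.891000
step 4 [2y] bond c/2=13/400: DF=(788673/800000 − 13/400·(0.964800+0.927500+0.891000))/(1+13/400) = 542/625 ≈ 0.867200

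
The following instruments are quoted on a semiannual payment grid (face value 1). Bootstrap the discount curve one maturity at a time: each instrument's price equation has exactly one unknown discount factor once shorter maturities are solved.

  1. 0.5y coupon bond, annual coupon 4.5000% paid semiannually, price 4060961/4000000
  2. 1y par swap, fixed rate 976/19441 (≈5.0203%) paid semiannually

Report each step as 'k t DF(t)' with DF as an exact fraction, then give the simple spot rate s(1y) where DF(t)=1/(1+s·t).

1 1/2 9929/10000
2 1 1189/1250
s(1y) = (1/(1189/1250) − 1)/(1) = 61/1189 ≈ 5.1304%

step 1 [0.5y] bond c/2=9/400: DF=(4060961/4000000 − 9/400·(0))/(1+9/400) = 9929/10000 ≈ 0.992900
step 2 [1y] swap r/2=488/19441: DF=(1 − 488/19441·(0.992900))/(1+488/19441) = 1189/1250 ≈ 0.951200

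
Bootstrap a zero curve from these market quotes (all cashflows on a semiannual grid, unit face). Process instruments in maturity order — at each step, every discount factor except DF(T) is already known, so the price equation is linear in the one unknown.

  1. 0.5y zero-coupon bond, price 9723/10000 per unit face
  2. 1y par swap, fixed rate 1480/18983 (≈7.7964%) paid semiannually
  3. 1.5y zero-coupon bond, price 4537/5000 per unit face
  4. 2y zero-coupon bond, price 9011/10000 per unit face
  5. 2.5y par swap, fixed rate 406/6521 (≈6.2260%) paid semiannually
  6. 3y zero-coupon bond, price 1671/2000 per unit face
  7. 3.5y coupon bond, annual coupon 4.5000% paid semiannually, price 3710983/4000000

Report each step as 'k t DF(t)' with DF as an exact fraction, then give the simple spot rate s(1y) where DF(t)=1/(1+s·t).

step 1 [0.5y] zero: DF = P = 9723/10000 ≈ 0.972300
step 2 [1y] swap r/2=740/18983: DF=(1 − 740/18983·(0.972300))/(1+740/18983) = 463/500 ≈ 0.926000
step 3 [1.5y] zero: DF = P = 4537/5000 ≈ 0.907400
step 4 [2y] zero: DF = P = 9011/10000 ≈ 0.901100
step 5 [2.5y] swap r/2=203/6521: DF=(1 − 203/6521·(0.972300+0.926000+0.907400+0.901100))/(1+203/6521) = 8579/10000 ≈ 0.857900
step 6 [3y] zero: DF = P = 1671/2000 ≈ 0.835500
step 7 [3.5y] bond c/2=9/400: DF=(3710983/4000000 − 9/400·(0.972300+0.926000+0.907400+0.901100+0.857900+0.835500))/(1+9/400) = 1577/2000 ≈ 0.788500

1 1/2 9723/10000
2 1 463/500
3 3/2 4537/5000
4 2 9011/10000
5 5/2 8579/10000
6 3 1671/2000
7 7/2 1577/2000
s(1y) = (1/(463/500) − 1)/(1) = 37/463 ≈ 7.9914%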